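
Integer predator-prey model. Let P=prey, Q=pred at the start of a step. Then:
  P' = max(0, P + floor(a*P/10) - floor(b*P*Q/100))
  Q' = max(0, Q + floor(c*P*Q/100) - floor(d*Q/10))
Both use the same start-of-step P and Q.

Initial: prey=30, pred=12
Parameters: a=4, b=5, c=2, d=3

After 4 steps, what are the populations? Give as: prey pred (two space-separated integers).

Answer: 3 16

Derivation:
Step 1: prey: 30+12-18=24; pred: 12+7-3=16
Step 2: prey: 24+9-19=14; pred: 16+7-4=19
Step 3: prey: 14+5-13=6; pred: 19+5-5=19
Step 4: prey: 6+2-5=3; pred: 19+2-5=16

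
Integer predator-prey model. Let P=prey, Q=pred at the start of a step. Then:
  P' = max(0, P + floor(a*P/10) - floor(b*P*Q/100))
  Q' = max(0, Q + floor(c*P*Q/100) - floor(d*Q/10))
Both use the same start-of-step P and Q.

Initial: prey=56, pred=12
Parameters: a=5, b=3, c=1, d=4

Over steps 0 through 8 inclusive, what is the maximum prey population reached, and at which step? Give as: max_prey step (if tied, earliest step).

Answer: 70 2

Derivation:
Step 1: prey: 56+28-20=64; pred: 12+6-4=14
Step 2: prey: 64+32-26=70; pred: 14+8-5=17
Step 3: prey: 70+35-35=70; pred: 17+11-6=22
Step 4: prey: 70+35-46=59; pred: 22+15-8=29
Step 5: prey: 59+29-51=37; pred: 29+17-11=35
Step 6: prey: 37+18-38=17; pred: 35+12-14=33
Step 7: prey: 17+8-16=9; pred: 33+5-13=25
Step 8: prey: 9+4-6=7; pred: 25+2-10=17
Max prey = 70 at step 2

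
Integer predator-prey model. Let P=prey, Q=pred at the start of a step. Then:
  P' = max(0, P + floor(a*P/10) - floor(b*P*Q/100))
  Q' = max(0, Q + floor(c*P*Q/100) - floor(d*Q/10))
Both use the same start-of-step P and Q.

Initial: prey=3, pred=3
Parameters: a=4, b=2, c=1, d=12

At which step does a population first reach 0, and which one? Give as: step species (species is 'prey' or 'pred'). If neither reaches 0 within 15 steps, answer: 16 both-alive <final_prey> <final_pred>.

Step 1: prey: 3+1-0=4; pred: 3+0-3=0
First extinction: pred at step 1

Answer: 1 pred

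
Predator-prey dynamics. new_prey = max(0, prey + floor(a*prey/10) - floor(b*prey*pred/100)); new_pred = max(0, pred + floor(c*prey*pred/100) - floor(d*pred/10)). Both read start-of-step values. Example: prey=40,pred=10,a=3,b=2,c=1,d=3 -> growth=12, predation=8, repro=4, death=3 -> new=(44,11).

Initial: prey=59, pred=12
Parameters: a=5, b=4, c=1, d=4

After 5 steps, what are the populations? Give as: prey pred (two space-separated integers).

Answer: 21 18

Derivation:
Step 1: prey: 59+29-28=60; pred: 12+7-4=15
Step 2: prey: 60+30-36=54; pred: 15+9-6=18
Step 3: prey: 54+27-38=43; pred: 18+9-7=20
Step 4: prey: 43+21-34=30; pred: 20+8-8=20
Step 5: prey: 30+15-24=21; pred: 20+6-8=18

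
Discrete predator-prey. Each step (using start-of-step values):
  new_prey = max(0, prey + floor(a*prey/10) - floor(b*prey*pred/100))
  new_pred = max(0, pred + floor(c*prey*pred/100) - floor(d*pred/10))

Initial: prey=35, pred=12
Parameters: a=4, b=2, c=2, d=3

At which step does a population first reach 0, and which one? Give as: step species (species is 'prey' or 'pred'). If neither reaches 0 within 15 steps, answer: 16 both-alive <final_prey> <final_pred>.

Answer: 7 prey

Derivation:
Step 1: prey: 35+14-8=41; pred: 12+8-3=17
Step 2: prey: 41+16-13=44; pred: 17+13-5=25
Step 3: prey: 44+17-22=39; pred: 25+22-7=40
Step 4: prey: 39+15-31=23; pred: 40+31-12=59
Step 5: prey: 23+9-27=5; pred: 59+27-17=69
Step 6: prey: 5+2-6=1; pred: 69+6-20=55
Step 7: prey: 1+0-1=0; pred: 55+1-16=40
First extinction: prey at step 7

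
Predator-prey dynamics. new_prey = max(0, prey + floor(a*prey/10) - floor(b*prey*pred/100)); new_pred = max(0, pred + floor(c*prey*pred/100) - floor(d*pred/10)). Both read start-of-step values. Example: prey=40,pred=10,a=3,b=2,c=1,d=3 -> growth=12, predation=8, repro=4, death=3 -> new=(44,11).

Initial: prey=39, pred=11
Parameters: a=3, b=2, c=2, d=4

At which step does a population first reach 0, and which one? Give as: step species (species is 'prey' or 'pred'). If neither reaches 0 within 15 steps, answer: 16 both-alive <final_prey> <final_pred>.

Answer: 16 both-alive 2 2

Derivation:
Step 1: prey: 39+11-8=42; pred: 11+8-4=15
Step 2: prey: 42+12-12=42; pred: 15+12-6=21
Step 3: prey: 42+12-17=37; pred: 21+17-8=30
Step 4: prey: 37+11-22=26; pred: 30+22-12=40
Step 5: prey: 26+7-20=13; pred: 40+20-16=44
Step 6: prey: 13+3-11=5; pred: 44+11-17=38
Step 7: prey: 5+1-3=3; pred: 38+3-15=26
Step 8: prey: 3+0-1=2; pred: 26+1-10=17
Step 9: prey: 2+0-0=2; pred: 17+0-6=11
Step 10: prey: 2+0-0=2; pred: 11+0-4=7
Step 11: prey: 2+0-0=2; pred: 7+0-2=5
Step 12: prey: 2+0-0=2; pred: 5+0-2=3
Step 13: prey: 2+0-0=2; pred: 3+0-1=2
Step 14: prey: 2+0-0=2; pred: 2+0-0=2
Steps 15-15: state stable at prey=2, pred=2 (no change)
No extinction within 15 steps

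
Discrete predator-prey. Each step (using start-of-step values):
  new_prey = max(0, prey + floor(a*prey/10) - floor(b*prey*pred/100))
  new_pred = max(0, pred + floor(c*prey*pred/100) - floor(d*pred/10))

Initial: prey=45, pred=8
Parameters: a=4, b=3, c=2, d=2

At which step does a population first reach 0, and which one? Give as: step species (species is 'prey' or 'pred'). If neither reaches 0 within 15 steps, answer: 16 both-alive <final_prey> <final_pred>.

Answer: 4 prey

Derivation:
Step 1: prey: 45+18-10=53; pred: 8+7-1=14
Step 2: prey: 53+21-22=52; pred: 14+14-2=26
Step 3: prey: 52+20-40=32; pred: 26+27-5=48
Step 4: prey: 32+12-46=0; pred: 48+30-9=69
First extinction: prey at step 4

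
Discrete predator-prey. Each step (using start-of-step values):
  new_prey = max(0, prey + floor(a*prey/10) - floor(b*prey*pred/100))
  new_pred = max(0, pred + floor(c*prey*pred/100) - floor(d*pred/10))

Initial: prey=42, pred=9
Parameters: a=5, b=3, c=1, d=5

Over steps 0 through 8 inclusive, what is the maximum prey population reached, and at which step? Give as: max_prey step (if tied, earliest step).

Step 1: prey: 42+21-11=52; pred: 9+3-4=8
Step 2: prey: 52+26-12=66; pred: 8+4-4=8
Step 3: prey: 66+33-15=84; pred: 8+5-4=9
Step 4: prey: 84+42-22=104; pred: 9+7-4=12
Step 5: prey: 104+52-37=119; pred: 12+12-6=18
Step 6: prey: 119+59-64=114; pred: 18+21-9=30
Step 7: prey: 114+57-102=69; pred: 30+34-15=49
Step 8: prey: 69+34-101=2; pred: 49+33-24=58
Max prey = 119 at step 5

Answer: 119 5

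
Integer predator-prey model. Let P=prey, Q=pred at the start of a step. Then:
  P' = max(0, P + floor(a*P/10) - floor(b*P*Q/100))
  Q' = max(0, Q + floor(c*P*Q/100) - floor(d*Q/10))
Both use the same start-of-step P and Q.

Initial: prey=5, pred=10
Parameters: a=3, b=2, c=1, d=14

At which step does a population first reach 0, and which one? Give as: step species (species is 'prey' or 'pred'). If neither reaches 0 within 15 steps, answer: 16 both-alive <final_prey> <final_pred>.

Answer: 1 pred

Derivation:
Step 1: prey: 5+1-1=5; pred: 10+0-14=0
First extinction: pred at step 1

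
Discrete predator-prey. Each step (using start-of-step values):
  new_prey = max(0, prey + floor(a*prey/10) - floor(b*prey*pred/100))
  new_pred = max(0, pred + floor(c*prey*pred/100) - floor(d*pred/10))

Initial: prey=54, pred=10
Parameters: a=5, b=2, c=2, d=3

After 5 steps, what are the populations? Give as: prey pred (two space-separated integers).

Answer: 0 118

Derivation:
Step 1: prey: 54+27-10=71; pred: 10+10-3=17
Step 2: prey: 71+35-24=82; pred: 17+24-5=36
Step 3: prey: 82+41-59=64; pred: 36+59-10=85
Step 4: prey: 64+32-108=0; pred: 85+108-25=168
Step 5: prey: 0+0-0=0; pred: 168+0-50=118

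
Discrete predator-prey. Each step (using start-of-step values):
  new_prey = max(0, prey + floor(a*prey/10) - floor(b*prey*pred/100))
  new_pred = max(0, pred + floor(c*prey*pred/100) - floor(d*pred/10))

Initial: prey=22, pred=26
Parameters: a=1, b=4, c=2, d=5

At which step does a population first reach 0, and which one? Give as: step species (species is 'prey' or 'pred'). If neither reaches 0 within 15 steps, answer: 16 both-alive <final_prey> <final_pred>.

Step 1: prey: 22+2-22=2; pred: 26+11-13=24
Step 2: prey: 2+0-1=1; pred: 24+0-12=12
Step 3: prey: 1+0-0=1; pred: 12+0-6=6
Step 4: prey: 1+0-0=1; pred: 6+0-3=3
Step 5: prey: 1+0-0=1; pred: 3+0-1=2
Step 6: prey: 1+0-0=1; pred: 2+0-1=1
Step 7: prey: 1+0-0=1; pred: 1+0-0=1
Steps 8-15: state stable at prey=1, pred=1 (no change)
No extinction within 15 steps

Answer: 16 both-alive 1 1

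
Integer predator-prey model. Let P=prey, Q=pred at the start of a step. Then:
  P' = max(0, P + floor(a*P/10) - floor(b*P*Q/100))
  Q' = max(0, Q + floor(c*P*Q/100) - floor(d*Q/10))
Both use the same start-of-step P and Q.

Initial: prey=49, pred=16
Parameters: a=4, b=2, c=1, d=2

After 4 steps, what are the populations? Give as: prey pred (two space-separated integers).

Step 1: prey: 49+19-15=53; pred: 16+7-3=20
Step 2: prey: 53+21-21=53; pred: 20+10-4=26
Step 3: prey: 53+21-27=47; pred: 26+13-5=34
Step 4: prey: 47+18-31=34; pred: 34+15-6=43

Answer: 34 43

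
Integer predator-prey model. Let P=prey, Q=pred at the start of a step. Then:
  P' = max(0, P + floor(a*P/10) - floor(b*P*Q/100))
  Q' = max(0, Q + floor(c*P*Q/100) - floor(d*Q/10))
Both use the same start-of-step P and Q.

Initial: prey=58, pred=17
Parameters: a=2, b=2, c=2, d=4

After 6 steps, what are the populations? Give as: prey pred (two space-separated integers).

Step 1: prey: 58+11-19=50; pred: 17+19-6=30
Step 2: prey: 50+10-30=30; pred: 30+30-12=48
Step 3: prey: 30+6-28=8; pred: 48+28-19=57
Step 4: prey: 8+1-9=0; pred: 57+9-22=44
Step 5: prey: 0+0-0=0; pred: 44+0-17=27
Step 6: prey: 0+0-0=0; pred: 27+0-10=17

Answer: 0 17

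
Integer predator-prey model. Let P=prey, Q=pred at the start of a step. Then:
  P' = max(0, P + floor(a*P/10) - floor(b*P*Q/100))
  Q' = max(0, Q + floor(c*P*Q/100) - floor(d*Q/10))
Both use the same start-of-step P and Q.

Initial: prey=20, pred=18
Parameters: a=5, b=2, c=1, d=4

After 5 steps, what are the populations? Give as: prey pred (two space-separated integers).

Step 1: prey: 20+10-7=23; pred: 18+3-7=14
Step 2: prey: 23+11-6=28; pred: 14+3-5=12
Step 3: prey: 28+14-6=36; pred: 12+3-4=11
Step 4: prey: 36+18-7=47; pred: 11+3-4=10
Step 5: prey: 47+23-9=61; pred: 10+4-4=10

Answer: 61 10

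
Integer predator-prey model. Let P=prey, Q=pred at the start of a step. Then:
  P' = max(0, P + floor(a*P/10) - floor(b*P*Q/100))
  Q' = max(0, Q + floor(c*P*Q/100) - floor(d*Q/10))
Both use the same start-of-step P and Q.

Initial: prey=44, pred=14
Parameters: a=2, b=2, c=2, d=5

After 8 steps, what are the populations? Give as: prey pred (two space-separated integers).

Answer: 7 5

Derivation:
Step 1: prey: 44+8-12=40; pred: 14+12-7=19
Step 2: prey: 40+8-15=33; pred: 19+15-9=25
Step 3: prey: 33+6-16=23; pred: 25+16-12=29
Step 4: prey: 23+4-13=14; pred: 29+13-14=28
Step 5: prey: 14+2-7=9; pred: 28+7-14=21
Step 6: prey: 9+1-3=7; pred: 21+3-10=14
Step 7: prey: 7+1-1=7; pred: 14+1-7=8
Step 8: prey: 7+1-1=7; pred: 8+1-4=5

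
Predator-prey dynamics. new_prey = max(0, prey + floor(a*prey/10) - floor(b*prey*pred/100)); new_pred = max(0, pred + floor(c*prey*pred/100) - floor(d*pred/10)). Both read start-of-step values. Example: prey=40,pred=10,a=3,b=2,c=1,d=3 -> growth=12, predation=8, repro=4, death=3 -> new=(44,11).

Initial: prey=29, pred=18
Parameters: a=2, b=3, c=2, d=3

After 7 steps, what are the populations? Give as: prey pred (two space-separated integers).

Answer: 1 7

Derivation:
Step 1: prey: 29+5-15=19; pred: 18+10-5=23
Step 2: prey: 19+3-13=9; pred: 23+8-6=25
Step 3: prey: 9+1-6=4; pred: 25+4-7=22
Step 4: prey: 4+0-2=2; pred: 22+1-6=17
Step 5: prey: 2+0-1=1; pred: 17+0-5=12
Step 6: prey: 1+0-0=1; pred: 12+0-3=9
Step 7: prey: 1+0-0=1; pred: 9+0-2=7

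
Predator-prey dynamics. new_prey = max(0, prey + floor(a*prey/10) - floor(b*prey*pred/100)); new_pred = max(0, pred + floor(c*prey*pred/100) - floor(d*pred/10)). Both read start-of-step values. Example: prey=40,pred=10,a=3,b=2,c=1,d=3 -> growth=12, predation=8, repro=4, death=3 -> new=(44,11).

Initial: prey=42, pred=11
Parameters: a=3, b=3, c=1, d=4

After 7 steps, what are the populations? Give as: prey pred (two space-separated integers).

Step 1: prey: 42+12-13=41; pred: 11+4-4=11
Step 2: prey: 41+12-13=40; pred: 11+4-4=11
Step 3: prey: 40+12-13=39; pred: 11+4-4=11
Step 4: prey: 39+11-12=38; pred: 11+4-4=11
Step 5: prey: 38+11-12=37; pred: 11+4-4=11
Step 6: prey: 37+11-12=36; pred: 11+4-4=11
Step 7: prey: 36+10-11=35; pred: 11+3-4=10

Answer: 35 10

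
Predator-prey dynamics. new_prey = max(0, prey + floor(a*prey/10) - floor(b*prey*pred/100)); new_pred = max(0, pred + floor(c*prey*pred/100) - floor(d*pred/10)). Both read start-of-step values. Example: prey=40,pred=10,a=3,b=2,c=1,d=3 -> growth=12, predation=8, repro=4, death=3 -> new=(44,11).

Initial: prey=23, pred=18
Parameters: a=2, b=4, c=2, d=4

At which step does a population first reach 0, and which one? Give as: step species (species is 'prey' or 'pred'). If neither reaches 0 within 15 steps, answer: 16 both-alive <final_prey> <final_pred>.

Answer: 16 both-alive 2 2

Derivation:
Step 1: prey: 23+4-16=11; pred: 18+8-7=19
Step 2: prey: 11+2-8=5; pred: 19+4-7=16
Step 3: prey: 5+1-3=3; pred: 16+1-6=11
Step 4: prey: 3+0-1=2; pred: 11+0-4=7
Step 5: prey: 2+0-0=2; pred: 7+0-2=5
Step 6: prey: 2+0-0=2; pred: 5+0-2=3
Step 7: prey: 2+0-0=2; pred: 3+0-1=2
Step 8: prey: 2+0-0=2; pred: 2+0-0=2
Steps 9-15: state stable at prey=2, pred=2 (no change)
No extinction within 15 steps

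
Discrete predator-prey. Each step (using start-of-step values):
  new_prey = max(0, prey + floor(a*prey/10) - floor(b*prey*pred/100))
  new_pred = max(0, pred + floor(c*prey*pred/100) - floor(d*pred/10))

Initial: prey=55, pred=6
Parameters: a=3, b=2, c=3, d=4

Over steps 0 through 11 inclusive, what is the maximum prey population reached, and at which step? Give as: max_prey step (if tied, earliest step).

Answer: 68 2

Derivation:
Step 1: prey: 55+16-6=65; pred: 6+9-2=13
Step 2: prey: 65+19-16=68; pred: 13+25-5=33
Step 3: prey: 68+20-44=44; pred: 33+67-13=87
Step 4: prey: 44+13-76=0; pred: 87+114-34=167
Step 5: prey: 0+0-0=0; pred: 167+0-66=101
Step 6: prey: 0+0-0=0; pred: 101+0-40=61
Step 7: prey: 0+0-0=0; pred: 61+0-24=37
Step 8: prey: 0+0-0=0; pred: 37+0-14=23
Step 9: prey: 0+0-0=0; pred: 23+0-9=14
Step 10: prey: 0+0-0=0; pred: 14+0-5=9
Step 11: prey: 0+0-0=0; pred: 9+0-3=6
Max prey = 68 at step 2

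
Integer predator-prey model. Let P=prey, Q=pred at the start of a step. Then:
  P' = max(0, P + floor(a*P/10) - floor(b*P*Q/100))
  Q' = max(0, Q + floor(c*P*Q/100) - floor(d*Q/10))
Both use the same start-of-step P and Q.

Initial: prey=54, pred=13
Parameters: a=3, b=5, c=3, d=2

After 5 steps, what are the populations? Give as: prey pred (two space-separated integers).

Step 1: prey: 54+16-35=35; pred: 13+21-2=32
Step 2: prey: 35+10-56=0; pred: 32+33-6=59
Step 3: prey: 0+0-0=0; pred: 59+0-11=48
Step 4: prey: 0+0-0=0; pred: 48+0-9=39
Step 5: prey: 0+0-0=0; pred: 39+0-7=32

Answer: 0 32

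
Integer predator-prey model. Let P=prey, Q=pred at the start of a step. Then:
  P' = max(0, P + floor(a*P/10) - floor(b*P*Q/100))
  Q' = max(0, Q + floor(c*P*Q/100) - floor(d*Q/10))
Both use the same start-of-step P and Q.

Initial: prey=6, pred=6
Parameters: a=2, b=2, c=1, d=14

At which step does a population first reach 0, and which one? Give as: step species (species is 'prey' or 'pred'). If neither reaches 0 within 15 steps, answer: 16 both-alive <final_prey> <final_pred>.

Step 1: prey: 6+1-0=7; pred: 6+0-8=0
First extinction: pred at step 1

Answer: 1 pred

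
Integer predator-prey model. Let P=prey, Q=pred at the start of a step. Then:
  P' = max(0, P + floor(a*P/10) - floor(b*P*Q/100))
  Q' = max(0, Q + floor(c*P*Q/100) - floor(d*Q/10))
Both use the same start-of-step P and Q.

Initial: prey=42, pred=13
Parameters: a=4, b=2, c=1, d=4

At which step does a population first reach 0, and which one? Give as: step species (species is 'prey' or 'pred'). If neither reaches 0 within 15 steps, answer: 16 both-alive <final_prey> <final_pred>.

Answer: 16 both-alive 17 5

Derivation:
Step 1: prey: 42+16-10=48; pred: 13+5-5=13
Step 2: prey: 48+19-12=55; pred: 13+6-5=14
Step 3: prey: 55+22-15=62; pred: 14+7-5=16
Step 4: prey: 62+24-19=67; pred: 16+9-6=19
Step 5: prey: 67+26-25=68; pred: 19+12-7=24
Step 6: prey: 68+27-32=63; pred: 24+16-9=31
Step 7: prey: 63+25-39=49; pred: 31+19-12=38
Step 8: prey: 49+19-37=31; pred: 38+18-15=41
Step 9: prey: 31+12-25=18; pred: 41+12-16=37
Step 10: prey: 18+7-13=12; pred: 37+6-14=29
Step 11: prey: 12+4-6=10; pred: 29+3-11=21
Step 12: prey: 10+4-4=10; pred: 21+2-8=15
Step 13: prey: 10+4-3=11; pred: 15+1-6=10
Step 14: prey: 11+4-2=13; pred: 10+1-4=7
Step 15: prey: 13+5-1=17; pred: 7+0-2=5
No extinction within 15 steps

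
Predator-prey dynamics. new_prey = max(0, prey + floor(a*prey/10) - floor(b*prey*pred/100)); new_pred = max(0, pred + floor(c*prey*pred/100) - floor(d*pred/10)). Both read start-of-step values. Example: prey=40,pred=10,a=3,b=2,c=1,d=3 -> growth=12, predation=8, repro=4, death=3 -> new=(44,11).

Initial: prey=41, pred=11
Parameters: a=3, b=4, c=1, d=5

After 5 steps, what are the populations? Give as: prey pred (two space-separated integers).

Step 1: prey: 41+12-18=35; pred: 11+4-5=10
Step 2: prey: 35+10-14=31; pred: 10+3-5=8
Step 3: prey: 31+9-9=31; pred: 8+2-4=6
Step 4: prey: 31+9-7=33; pred: 6+1-3=4
Step 5: prey: 33+9-5=37; pred: 4+1-2=3

Answer: 37 3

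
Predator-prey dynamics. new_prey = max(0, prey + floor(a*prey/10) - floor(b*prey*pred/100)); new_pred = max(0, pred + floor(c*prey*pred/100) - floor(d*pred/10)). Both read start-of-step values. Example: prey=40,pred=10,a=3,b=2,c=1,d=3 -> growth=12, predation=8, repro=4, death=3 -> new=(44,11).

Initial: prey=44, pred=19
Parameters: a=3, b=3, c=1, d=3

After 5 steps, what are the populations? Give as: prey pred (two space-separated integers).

Answer: 6 13

Derivation:
Step 1: prey: 44+13-25=32; pred: 19+8-5=22
Step 2: prey: 32+9-21=20; pred: 22+7-6=23
Step 3: prey: 20+6-13=13; pred: 23+4-6=21
Step 4: prey: 13+3-8=8; pred: 21+2-6=17
Step 5: prey: 8+2-4=6; pred: 17+1-5=13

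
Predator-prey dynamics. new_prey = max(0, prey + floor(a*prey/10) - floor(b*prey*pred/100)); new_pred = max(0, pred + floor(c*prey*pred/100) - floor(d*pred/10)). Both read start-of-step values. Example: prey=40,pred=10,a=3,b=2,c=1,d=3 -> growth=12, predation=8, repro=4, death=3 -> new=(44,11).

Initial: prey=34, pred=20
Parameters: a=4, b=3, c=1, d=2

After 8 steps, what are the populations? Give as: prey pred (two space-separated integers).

Answer: 6 12

Derivation:
Step 1: prey: 34+13-20=27; pred: 20+6-4=22
Step 2: prey: 27+10-17=20; pred: 22+5-4=23
Step 3: prey: 20+8-13=15; pred: 23+4-4=23
Step 4: prey: 15+6-10=11; pred: 23+3-4=22
Step 5: prey: 11+4-7=8; pred: 22+2-4=20
Step 6: prey: 8+3-4=7; pred: 20+1-4=17
Step 7: prey: 7+2-3=6; pred: 17+1-3=15
Step 8: prey: 6+2-2=6; pred: 15+0-3=12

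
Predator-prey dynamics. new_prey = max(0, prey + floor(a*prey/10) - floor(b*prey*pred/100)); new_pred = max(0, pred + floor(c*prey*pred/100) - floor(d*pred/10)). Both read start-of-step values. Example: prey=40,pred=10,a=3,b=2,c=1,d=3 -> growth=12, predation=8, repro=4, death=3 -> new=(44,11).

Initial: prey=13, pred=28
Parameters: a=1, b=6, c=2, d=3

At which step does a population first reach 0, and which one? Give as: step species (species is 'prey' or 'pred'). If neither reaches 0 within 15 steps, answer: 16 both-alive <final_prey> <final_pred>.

Answer: 1 prey

Derivation:
Step 1: prey: 13+1-21=0; pred: 28+7-8=27
First extinction: prey at step 1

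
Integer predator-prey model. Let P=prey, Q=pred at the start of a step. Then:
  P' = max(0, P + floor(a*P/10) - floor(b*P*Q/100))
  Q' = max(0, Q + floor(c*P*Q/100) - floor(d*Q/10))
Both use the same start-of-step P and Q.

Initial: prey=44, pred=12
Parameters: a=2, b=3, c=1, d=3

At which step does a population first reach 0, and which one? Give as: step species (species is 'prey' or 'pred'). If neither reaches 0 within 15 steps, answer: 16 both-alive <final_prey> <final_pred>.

Answer: 16 both-alive 19 3

Derivation:
Step 1: prey: 44+8-15=37; pred: 12+5-3=14
Step 2: prey: 37+7-15=29; pred: 14+5-4=15
Step 3: prey: 29+5-13=21; pred: 15+4-4=15
Step 4: prey: 21+4-9=16; pred: 15+3-4=14
Step 5: prey: 16+3-6=13; pred: 14+2-4=12
Step 6: prey: 13+2-4=11; pred: 12+1-3=10
Step 7: prey: 11+2-3=10; pred: 10+1-3=8
Step 8: prey: 10+2-2=10; pred: 8+0-2=6
Step 9: prey: 10+2-1=11; pred: 6+0-1=5
Step 10: prey: 11+2-1=12; pred: 5+0-1=4
Step 11: prey: 12+2-1=13; pred: 4+0-1=3
Step 12: prey: 13+2-1=14; pred: 3+0-0=3
Step 13: prey: 14+2-1=15; pred: 3+0-0=3
Step 14: prey: 15+3-1=17; pred: 3+0-0=3
Step 15: prey: 17+3-1=19; pred: 3+0-0=3
No extinction within 15 steps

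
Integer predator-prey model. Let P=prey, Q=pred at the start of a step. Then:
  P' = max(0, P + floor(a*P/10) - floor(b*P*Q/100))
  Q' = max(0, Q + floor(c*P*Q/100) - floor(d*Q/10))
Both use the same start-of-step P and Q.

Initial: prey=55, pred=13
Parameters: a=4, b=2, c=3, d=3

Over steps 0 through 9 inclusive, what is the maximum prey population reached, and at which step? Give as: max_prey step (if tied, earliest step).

Step 1: prey: 55+22-14=63; pred: 13+21-3=31
Step 2: prey: 63+25-39=49; pred: 31+58-9=80
Step 3: prey: 49+19-78=0; pred: 80+117-24=173
Step 4: prey: 0+0-0=0; pred: 173+0-51=122
Step 5: prey: 0+0-0=0; pred: 122+0-36=86
Step 6: prey: 0+0-0=0; pred: 86+0-25=61
Step 7: prey: 0+0-0=0; pred: 61+0-18=43
Step 8: prey: 0+0-0=0; pred: 43+0-12=31
Step 9: prey: 0+0-0=0; pred: 31+0-9=22
Max prey = 63 at step 1

Answer: 63 1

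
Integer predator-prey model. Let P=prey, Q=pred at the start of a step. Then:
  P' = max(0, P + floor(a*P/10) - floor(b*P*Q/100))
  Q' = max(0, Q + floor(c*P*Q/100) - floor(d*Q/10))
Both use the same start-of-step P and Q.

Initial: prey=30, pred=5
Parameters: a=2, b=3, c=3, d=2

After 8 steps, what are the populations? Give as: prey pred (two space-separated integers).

Answer: 0 23

Derivation:
Step 1: prey: 30+6-4=32; pred: 5+4-1=8
Step 2: prey: 32+6-7=31; pred: 8+7-1=14
Step 3: prey: 31+6-13=24; pred: 14+13-2=25
Step 4: prey: 24+4-18=10; pred: 25+18-5=38
Step 5: prey: 10+2-11=1; pred: 38+11-7=42
Step 6: prey: 1+0-1=0; pred: 42+1-8=35
Step 7: prey: 0+0-0=0; pred: 35+0-7=28
Step 8: prey: 0+0-0=0; pred: 28+0-5=23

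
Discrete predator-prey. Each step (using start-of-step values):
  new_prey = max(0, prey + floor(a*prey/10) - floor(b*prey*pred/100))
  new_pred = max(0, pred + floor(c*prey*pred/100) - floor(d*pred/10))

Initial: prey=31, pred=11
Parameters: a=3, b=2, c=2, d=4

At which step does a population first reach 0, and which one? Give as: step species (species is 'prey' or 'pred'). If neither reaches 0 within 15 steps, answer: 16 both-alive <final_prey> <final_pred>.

Step 1: prey: 31+9-6=34; pred: 11+6-4=13
Step 2: prey: 34+10-8=36; pred: 13+8-5=16
Step 3: prey: 36+10-11=35; pred: 16+11-6=21
Step 4: prey: 35+10-14=31; pred: 21+14-8=27
Step 5: prey: 31+9-16=24; pred: 27+16-10=33
Step 6: prey: 24+7-15=16; pred: 33+15-13=35
Step 7: prey: 16+4-11=9; pred: 35+11-14=32
Step 8: prey: 9+2-5=6; pred: 32+5-12=25
Step 9: prey: 6+1-3=4; pred: 25+3-10=18
Step 10: prey: 4+1-1=4; pred: 18+1-7=12
Step 11: prey: 4+1-0=5; pred: 12+0-4=8
Step 12: prey: 5+1-0=6; pred: 8+0-3=5
Step 13: prey: 6+1-0=7; pred: 5+0-2=3
Step 14: prey: 7+2-0=9; pred: 3+0-1=2
Step 15: prey: 9+2-0=11; pred: 2+0-0=2
No extinction within 15 steps

Answer: 16 both-alive 11 2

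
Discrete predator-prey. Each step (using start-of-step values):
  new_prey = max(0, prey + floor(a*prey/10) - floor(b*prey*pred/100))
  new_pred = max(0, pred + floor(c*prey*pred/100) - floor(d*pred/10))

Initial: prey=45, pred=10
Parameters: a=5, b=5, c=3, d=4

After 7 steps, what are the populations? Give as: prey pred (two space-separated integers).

Step 1: prey: 45+22-22=45; pred: 10+13-4=19
Step 2: prey: 45+22-42=25; pred: 19+25-7=37
Step 3: prey: 25+12-46=0; pred: 37+27-14=50
Step 4: prey: 0+0-0=0; pred: 50+0-20=30
Step 5: prey: 0+0-0=0; pred: 30+0-12=18
Step 6: prey: 0+0-0=0; pred: 18+0-7=11
Step 7: prey: 0+0-0=0; pred: 11+0-4=7

Answer: 0 7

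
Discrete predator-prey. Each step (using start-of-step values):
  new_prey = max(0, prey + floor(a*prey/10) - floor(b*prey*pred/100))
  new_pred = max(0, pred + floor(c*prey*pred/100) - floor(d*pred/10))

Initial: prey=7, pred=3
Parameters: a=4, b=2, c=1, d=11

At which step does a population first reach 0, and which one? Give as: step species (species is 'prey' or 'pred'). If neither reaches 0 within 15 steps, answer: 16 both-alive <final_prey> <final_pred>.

Step 1: prey: 7+2-0=9; pred: 3+0-3=0
First extinction: pred at step 1

Answer: 1 pred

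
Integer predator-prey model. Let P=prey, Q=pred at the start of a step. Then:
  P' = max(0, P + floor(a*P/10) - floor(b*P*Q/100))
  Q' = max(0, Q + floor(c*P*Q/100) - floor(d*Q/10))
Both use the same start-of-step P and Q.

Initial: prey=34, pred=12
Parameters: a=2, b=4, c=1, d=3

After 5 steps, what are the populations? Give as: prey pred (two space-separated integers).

Answer: 6 7

Derivation:
Step 1: prey: 34+6-16=24; pred: 12+4-3=13
Step 2: prey: 24+4-12=16; pred: 13+3-3=13
Step 3: prey: 16+3-8=11; pred: 13+2-3=12
Step 4: prey: 11+2-5=8; pred: 12+1-3=10
Step 5: prey: 8+1-3=6; pred: 10+0-3=7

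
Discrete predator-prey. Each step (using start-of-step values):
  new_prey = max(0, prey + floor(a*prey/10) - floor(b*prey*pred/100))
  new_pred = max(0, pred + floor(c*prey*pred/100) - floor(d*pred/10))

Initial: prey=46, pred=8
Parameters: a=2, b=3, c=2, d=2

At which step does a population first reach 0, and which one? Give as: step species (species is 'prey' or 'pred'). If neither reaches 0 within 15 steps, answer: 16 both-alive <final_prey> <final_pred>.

Answer: 5 prey

Derivation:
Step 1: prey: 46+9-11=44; pred: 8+7-1=14
Step 2: prey: 44+8-18=34; pred: 14+12-2=24
Step 3: prey: 34+6-24=16; pred: 24+16-4=36
Step 4: prey: 16+3-17=2; pred: 36+11-7=40
Step 5: prey: 2+0-2=0; pred: 40+1-8=33
First extinction: prey at step 5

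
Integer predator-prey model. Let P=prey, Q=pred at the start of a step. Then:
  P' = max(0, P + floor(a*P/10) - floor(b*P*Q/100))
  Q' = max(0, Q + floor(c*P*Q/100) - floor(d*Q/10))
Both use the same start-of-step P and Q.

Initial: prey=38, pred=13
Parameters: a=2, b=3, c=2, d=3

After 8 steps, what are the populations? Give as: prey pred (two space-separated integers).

Answer: 1 7

Derivation:
Step 1: prey: 38+7-14=31; pred: 13+9-3=19
Step 2: prey: 31+6-17=20; pred: 19+11-5=25
Step 3: prey: 20+4-15=9; pred: 25+10-7=28
Step 4: prey: 9+1-7=3; pred: 28+5-8=25
Step 5: prey: 3+0-2=1; pred: 25+1-7=19
Step 6: prey: 1+0-0=1; pred: 19+0-5=14
Step 7: prey: 1+0-0=1; pred: 14+0-4=10
Step 8: prey: 1+0-0=1; pred: 10+0-3=7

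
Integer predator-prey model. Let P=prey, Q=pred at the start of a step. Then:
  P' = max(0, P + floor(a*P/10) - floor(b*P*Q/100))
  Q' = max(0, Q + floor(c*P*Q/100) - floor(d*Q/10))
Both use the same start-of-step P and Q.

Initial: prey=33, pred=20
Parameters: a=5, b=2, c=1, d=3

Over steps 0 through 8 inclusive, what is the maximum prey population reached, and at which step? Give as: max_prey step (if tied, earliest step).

Answer: 46 4

Derivation:
Step 1: prey: 33+16-13=36; pred: 20+6-6=20
Step 2: prey: 36+18-14=40; pred: 20+7-6=21
Step 3: prey: 40+20-16=44; pred: 21+8-6=23
Step 4: prey: 44+22-20=46; pred: 23+10-6=27
Step 5: prey: 46+23-24=45; pred: 27+12-8=31
Step 6: prey: 45+22-27=40; pred: 31+13-9=35
Step 7: prey: 40+20-28=32; pred: 35+14-10=39
Step 8: prey: 32+16-24=24; pred: 39+12-11=40
Max prey = 46 at step 4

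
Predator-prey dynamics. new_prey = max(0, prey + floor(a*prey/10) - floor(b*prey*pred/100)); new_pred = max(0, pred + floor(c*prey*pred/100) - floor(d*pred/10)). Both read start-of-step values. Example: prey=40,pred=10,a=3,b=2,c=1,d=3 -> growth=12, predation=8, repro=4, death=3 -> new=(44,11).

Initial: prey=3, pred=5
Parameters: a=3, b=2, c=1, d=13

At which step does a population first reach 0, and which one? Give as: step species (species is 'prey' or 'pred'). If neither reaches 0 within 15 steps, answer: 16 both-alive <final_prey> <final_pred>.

Step 1: prey: 3+0-0=3; pred: 5+0-6=0
First extinction: pred at step 1

Answer: 1 pred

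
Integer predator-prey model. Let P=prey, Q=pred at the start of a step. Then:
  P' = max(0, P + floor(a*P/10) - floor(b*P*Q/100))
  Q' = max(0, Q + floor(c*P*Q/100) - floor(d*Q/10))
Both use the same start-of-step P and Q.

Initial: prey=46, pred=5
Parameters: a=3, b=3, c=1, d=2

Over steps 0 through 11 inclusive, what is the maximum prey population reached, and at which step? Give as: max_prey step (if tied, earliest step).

Step 1: prey: 46+13-6=53; pred: 5+2-1=6
Step 2: prey: 53+15-9=59; pred: 6+3-1=8
Step 3: prey: 59+17-14=62; pred: 8+4-1=11
Step 4: prey: 62+18-20=60; pred: 11+6-2=15
Step 5: prey: 60+18-27=51; pred: 15+9-3=21
Step 6: prey: 51+15-32=34; pred: 21+10-4=27
Step 7: prey: 34+10-27=17; pred: 27+9-5=31
Step 8: prey: 17+5-15=7; pred: 31+5-6=30
Step 9: prey: 7+2-6=3; pred: 30+2-6=26
Step 10: prey: 3+0-2=1; pred: 26+0-5=21
Step 11: prey: 1+0-0=1; pred: 21+0-4=17
Max prey = 62 at step 3

Answer: 62 3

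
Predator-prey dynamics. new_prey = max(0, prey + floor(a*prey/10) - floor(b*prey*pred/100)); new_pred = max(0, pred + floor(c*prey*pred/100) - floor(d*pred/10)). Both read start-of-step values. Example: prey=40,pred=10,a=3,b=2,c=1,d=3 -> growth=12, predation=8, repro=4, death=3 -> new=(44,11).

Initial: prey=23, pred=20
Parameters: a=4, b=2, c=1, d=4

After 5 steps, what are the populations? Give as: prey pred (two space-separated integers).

Step 1: prey: 23+9-9=23; pred: 20+4-8=16
Step 2: prey: 23+9-7=25; pred: 16+3-6=13
Step 3: prey: 25+10-6=29; pred: 13+3-5=11
Step 4: prey: 29+11-6=34; pred: 11+3-4=10
Step 5: prey: 34+13-6=41; pred: 10+3-4=9

Answer: 41 9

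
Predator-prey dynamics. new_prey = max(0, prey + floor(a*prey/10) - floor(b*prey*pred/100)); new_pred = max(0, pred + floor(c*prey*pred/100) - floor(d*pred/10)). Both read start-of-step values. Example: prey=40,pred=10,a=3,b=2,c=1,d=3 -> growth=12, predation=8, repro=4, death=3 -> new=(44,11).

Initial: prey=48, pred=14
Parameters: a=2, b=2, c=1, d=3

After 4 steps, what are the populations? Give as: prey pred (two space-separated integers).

Answer: 24 21

Derivation:
Step 1: prey: 48+9-13=44; pred: 14+6-4=16
Step 2: prey: 44+8-14=38; pred: 16+7-4=19
Step 3: prey: 38+7-14=31; pred: 19+7-5=21
Step 4: prey: 31+6-13=24; pred: 21+6-6=21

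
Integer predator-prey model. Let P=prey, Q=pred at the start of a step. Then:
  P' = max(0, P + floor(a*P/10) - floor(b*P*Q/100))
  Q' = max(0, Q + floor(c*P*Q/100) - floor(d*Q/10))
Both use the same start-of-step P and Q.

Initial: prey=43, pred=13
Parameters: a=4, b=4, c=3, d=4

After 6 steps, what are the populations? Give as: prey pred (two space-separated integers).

Answer: 0 11

Derivation:
Step 1: prey: 43+17-22=38; pred: 13+16-5=24
Step 2: prey: 38+15-36=17; pred: 24+27-9=42
Step 3: prey: 17+6-28=0; pred: 42+21-16=47
Step 4: prey: 0+0-0=0; pred: 47+0-18=29
Step 5: prey: 0+0-0=0; pred: 29+0-11=18
Step 6: prey: 0+0-0=0; pred: 18+0-7=11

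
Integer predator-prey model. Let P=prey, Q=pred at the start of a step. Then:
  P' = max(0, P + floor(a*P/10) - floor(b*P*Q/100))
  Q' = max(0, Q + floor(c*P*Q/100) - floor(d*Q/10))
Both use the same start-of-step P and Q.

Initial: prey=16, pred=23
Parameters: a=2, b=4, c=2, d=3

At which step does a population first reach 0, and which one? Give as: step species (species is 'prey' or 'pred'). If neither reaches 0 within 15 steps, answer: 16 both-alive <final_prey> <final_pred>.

Step 1: prey: 16+3-14=5; pred: 23+7-6=24
Step 2: prey: 5+1-4=2; pred: 24+2-7=19
Step 3: prey: 2+0-1=1; pred: 19+0-5=14
Step 4: prey: 1+0-0=1; pred: 14+0-4=10
Step 5: prey: 1+0-0=1; pred: 10+0-3=7
Step 6: prey: 1+0-0=1; pred: 7+0-2=5
Step 7: prey: 1+0-0=1; pred: 5+0-1=4
Step 8: prey: 1+0-0=1; pred: 4+0-1=3
Step 9: prey: 1+0-0=1; pred: 3+0-0=3
Steps 10-15: state stable at prey=1, pred=3 (no change)
No extinction within 15 steps

Answer: 16 both-alive 1 3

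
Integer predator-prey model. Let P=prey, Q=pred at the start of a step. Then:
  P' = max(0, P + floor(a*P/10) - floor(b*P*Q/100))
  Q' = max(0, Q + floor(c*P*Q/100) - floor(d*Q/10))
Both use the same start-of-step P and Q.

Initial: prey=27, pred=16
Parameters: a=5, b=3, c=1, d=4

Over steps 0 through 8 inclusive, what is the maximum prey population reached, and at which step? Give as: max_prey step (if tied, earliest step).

Step 1: prey: 27+13-12=28; pred: 16+4-6=14
Step 2: prey: 28+14-11=31; pred: 14+3-5=12
Step 3: prey: 31+15-11=35; pred: 12+3-4=11
Step 4: prey: 35+17-11=41; pred: 11+3-4=10
Step 5: prey: 41+20-12=49; pred: 10+4-4=10
Step 6: prey: 49+24-14=59; pred: 10+4-4=10
Step 7: prey: 59+29-17=71; pred: 10+5-4=11
Step 8: prey: 71+35-23=83; pred: 11+7-4=14
Max prey = 83 at step 8

Answer: 83 8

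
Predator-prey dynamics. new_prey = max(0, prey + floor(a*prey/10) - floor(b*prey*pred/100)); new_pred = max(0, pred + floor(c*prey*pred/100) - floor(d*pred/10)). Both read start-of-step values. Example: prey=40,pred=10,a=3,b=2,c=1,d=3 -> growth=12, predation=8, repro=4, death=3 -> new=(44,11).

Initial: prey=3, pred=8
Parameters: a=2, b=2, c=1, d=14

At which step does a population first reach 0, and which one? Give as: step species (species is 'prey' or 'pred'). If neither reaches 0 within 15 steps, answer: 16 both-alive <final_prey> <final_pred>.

Step 1: prey: 3+0-0=3; pred: 8+0-11=0
First extinction: pred at step 1

Answer: 1 pred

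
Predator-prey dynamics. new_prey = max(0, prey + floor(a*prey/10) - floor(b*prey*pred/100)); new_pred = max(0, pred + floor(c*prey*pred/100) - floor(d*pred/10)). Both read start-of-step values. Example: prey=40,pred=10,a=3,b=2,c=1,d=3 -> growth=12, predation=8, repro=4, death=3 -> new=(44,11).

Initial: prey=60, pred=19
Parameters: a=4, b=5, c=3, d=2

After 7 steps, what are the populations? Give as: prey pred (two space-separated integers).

Answer: 0 28

Derivation:
Step 1: prey: 60+24-57=27; pred: 19+34-3=50
Step 2: prey: 27+10-67=0; pred: 50+40-10=80
Step 3: prey: 0+0-0=0; pred: 80+0-16=64
Step 4: prey: 0+0-0=0; pred: 64+0-12=52
Step 5: prey: 0+0-0=0; pred: 52+0-10=42
Step 6: prey: 0+0-0=0; pred: 42+0-8=34
Step 7: prey: 0+0-0=0; pred: 34+0-6=28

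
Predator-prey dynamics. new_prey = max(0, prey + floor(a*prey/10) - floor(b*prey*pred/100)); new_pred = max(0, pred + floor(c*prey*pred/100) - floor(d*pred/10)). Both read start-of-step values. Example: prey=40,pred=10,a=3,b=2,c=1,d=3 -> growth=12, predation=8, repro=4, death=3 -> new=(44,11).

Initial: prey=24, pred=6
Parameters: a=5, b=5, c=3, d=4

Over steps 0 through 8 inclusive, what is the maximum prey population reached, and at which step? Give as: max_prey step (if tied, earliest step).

Step 1: prey: 24+12-7=29; pred: 6+4-2=8
Step 2: prey: 29+14-11=32; pred: 8+6-3=11
Step 3: prey: 32+16-17=31; pred: 11+10-4=17
Step 4: prey: 31+15-26=20; pred: 17+15-6=26
Step 5: prey: 20+10-26=4; pred: 26+15-10=31
Step 6: prey: 4+2-6=0; pred: 31+3-12=22
Step 7: prey: 0+0-0=0; pred: 22+0-8=14
Step 8: prey: 0+0-0=0; pred: 14+0-5=9
Max prey = 32 at step 2

Answer: 32 2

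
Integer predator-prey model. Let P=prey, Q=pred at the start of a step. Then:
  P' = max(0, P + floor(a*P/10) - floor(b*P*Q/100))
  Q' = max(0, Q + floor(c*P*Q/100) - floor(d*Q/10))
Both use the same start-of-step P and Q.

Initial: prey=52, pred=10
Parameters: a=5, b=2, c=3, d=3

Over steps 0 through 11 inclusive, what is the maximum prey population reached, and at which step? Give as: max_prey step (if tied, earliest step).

Answer: 73 2

Derivation:
Step 1: prey: 52+26-10=68; pred: 10+15-3=22
Step 2: prey: 68+34-29=73; pred: 22+44-6=60
Step 3: prey: 73+36-87=22; pred: 60+131-18=173
Step 4: prey: 22+11-76=0; pred: 173+114-51=236
Step 5: prey: 0+0-0=0; pred: 236+0-70=166
Step 6: prey: 0+0-0=0; pred: 166+0-49=117
Step 7: prey: 0+0-0=0; pred: 117+0-35=82
Step 8: prey: 0+0-0=0; pred: 82+0-24=58
Step 9: prey: 0+0-0=0; pred: 58+0-17=41
Step 10: prey: 0+0-0=0; pred: 41+0-12=29
Step 11: prey: 0+0-0=0; pred: 29+0-8=21
Max prey = 73 at step 2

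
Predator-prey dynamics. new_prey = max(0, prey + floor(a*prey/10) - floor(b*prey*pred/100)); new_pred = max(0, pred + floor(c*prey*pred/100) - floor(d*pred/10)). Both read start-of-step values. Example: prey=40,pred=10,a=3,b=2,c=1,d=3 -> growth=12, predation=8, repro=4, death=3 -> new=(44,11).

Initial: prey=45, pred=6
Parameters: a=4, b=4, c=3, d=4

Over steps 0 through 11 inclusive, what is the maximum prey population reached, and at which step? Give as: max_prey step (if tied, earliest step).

Step 1: prey: 45+18-10=53; pred: 6+8-2=12
Step 2: prey: 53+21-25=49; pred: 12+19-4=27
Step 3: prey: 49+19-52=16; pred: 27+39-10=56
Step 4: prey: 16+6-35=0; pred: 56+26-22=60
Step 5: prey: 0+0-0=0; pred: 60+0-24=36
Step 6: prey: 0+0-0=0; pred: 36+0-14=22
Step 7: prey: 0+0-0=0; pred: 22+0-8=14
Step 8: prey: 0+0-0=0; pred: 14+0-5=9
Step 9: prey: 0+0-0=0; pred: 9+0-3=6
Step 10: prey: 0+0-0=0; pred: 6+0-2=4
Step 11: prey: 0+0-0=0; pred: 4+0-1=3
Max prey = 53 at step 1

Answer: 53 1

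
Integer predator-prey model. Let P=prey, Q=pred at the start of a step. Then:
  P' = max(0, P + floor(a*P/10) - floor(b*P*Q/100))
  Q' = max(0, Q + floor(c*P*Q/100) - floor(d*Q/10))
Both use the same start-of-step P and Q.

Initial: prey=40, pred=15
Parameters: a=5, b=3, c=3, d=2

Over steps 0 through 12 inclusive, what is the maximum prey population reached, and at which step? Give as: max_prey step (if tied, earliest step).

Step 1: prey: 40+20-18=42; pred: 15+18-3=30
Step 2: prey: 42+21-37=26; pred: 30+37-6=61
Step 3: prey: 26+13-47=0; pred: 61+47-12=96
Step 4: prey: 0+0-0=0; pred: 96+0-19=77
Step 5: prey: 0+0-0=0; pred: 77+0-15=62
Step 6: prey: 0+0-0=0; pred: 62+0-12=50
Step 7: prey: 0+0-0=0; pred: 50+0-10=40
Step 8: prey: 0+0-0=0; pred: 40+0-8=32
Step 9: prey: 0+0-0=0; pred: 32+0-6=26
Step 10: prey: 0+0-0=0; pred: 26+0-5=21
Step 11: prey: 0+0-0=0; pred: 21+0-4=17
Step 12: prey: 0+0-0=0; pred: 17+0-3=14
Max prey = 42 at step 1

Answer: 42 1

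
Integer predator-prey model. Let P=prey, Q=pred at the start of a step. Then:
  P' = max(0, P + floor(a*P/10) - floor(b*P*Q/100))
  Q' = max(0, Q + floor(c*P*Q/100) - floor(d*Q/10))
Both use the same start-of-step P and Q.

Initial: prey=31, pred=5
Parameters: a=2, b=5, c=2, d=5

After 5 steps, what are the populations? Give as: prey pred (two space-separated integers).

Answer: 20 5

Derivation:
Step 1: prey: 31+6-7=30; pred: 5+3-2=6
Step 2: prey: 30+6-9=27; pred: 6+3-3=6
Step 3: prey: 27+5-8=24; pred: 6+3-3=6
Step 4: prey: 24+4-7=21; pred: 6+2-3=5
Step 5: prey: 21+4-5=20; pred: 5+2-2=5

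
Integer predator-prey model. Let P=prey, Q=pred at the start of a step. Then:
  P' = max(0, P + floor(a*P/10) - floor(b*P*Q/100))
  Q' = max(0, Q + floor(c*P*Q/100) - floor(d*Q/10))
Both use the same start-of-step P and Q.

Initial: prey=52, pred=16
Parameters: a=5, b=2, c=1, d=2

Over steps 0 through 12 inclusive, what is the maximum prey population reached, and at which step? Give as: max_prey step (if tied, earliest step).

Step 1: prey: 52+26-16=62; pred: 16+8-3=21
Step 2: prey: 62+31-26=67; pred: 21+13-4=30
Step 3: prey: 67+33-40=60; pred: 30+20-6=44
Step 4: prey: 60+30-52=38; pred: 44+26-8=62
Step 5: prey: 38+19-47=10; pred: 62+23-12=73
Step 6: prey: 10+5-14=1; pred: 73+7-14=66
Step 7: prey: 1+0-1=0; pred: 66+0-13=53
Step 8: prey: 0+0-0=0; pred: 53+0-10=43
Step 9: prey: 0+0-0=0; pred: 43+0-8=35
Step 10: prey: 0+0-0=0; pred: 35+0-7=28
Step 11: prey: 0+0-0=0; pred: 28+0-5=23
Step 12: prey: 0+0-0=0; pred: 23+0-4=19
Max prey = 67 at step 2

Answer: 67 2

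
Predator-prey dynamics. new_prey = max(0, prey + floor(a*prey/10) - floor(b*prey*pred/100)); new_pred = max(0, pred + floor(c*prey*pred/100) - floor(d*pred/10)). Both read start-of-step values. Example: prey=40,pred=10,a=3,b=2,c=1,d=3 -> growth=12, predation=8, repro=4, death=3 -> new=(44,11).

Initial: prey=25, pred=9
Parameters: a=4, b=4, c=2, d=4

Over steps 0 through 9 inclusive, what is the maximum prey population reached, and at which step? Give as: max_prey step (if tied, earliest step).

Step 1: prey: 25+10-9=26; pred: 9+4-3=10
Step 2: prey: 26+10-10=26; pred: 10+5-4=11
Step 3: prey: 26+10-11=25; pred: 11+5-4=12
Step 4: prey: 25+10-12=23; pred: 12+6-4=14
Step 5: prey: 23+9-12=20; pred: 14+6-5=15
Step 6: prey: 20+8-12=16; pred: 15+6-6=15
Step 7: prey: 16+6-9=13; pred: 15+4-6=13
Step 8: prey: 13+5-6=12; pred: 13+3-5=11
Step 9: prey: 12+4-5=11; pred: 11+2-4=9
Max prey = 26 at step 1

Answer: 26 1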